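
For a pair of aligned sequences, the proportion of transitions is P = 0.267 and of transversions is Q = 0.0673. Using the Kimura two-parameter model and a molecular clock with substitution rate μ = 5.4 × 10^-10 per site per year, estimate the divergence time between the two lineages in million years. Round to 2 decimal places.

Under the Kimura two-parameter model, d = −½ ln(1 − 2P − Q) − ¼ ln(1 − 2Q).
1 − 2P − Q = 0.3987, giving −½ ln(0.3987) = 0.459773.
1 − 2Q = 0.8654, giving −¼ ln(0.8654) = 0.036141.
d = 0.459773 + 0.036141 = 0.495914.
Under a molecular clock d = 2μt, so t = d/(2μ) = 0.495914 / (2 × 5.4 × 10^-10) = 459.18 million years.

459.18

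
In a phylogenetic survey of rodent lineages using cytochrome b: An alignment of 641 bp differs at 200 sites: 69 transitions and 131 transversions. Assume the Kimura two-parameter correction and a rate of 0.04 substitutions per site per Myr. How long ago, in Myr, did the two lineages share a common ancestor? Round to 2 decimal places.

P = 69/641 ≈ 0.107644 and Q = 131/641 ≈ 0.204368.
Under the Kimura two-parameter model, d = −½ ln(1 − 2P − Q) − ¼ ln(1 − 2Q).
1 − 2P − Q = 0.580344, giving −½ ln(0.580344) = 0.272067.
1 − 2Q = 0.591264, giving −¼ ln(0.591264) = 0.131373.
d = 0.272067 + 0.131373 = 0.403440.
Under a molecular clock d = 2μt, so t = d/(2μ) = 0.403440 / (2 × 0.04) = 5.04 Myr.

5.04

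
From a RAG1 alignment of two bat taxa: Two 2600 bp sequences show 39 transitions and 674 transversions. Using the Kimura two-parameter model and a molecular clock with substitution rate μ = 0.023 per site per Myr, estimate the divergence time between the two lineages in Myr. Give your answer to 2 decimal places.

7.68

P = 39/2600 = 0.015 and Q = 674/2600 ≈ 0.259231.
Under the Kimura two-parameter model, d = −½ ln(1 − 2P − Q) − ¼ ln(1 − 2Q).
1 − 2P − Q = 0.710769, giving −½ ln(0.710769) = 0.170704.
1 − 2Q = 0.481538, giving −¼ ln(0.481538) = 0.182693.
d = 0.170704 + 0.182693 = 0.353397.
Under a molecular clock d = 2μt, so t = d/(2μ) = 0.353397 / (2 × 0.023) = 7.68 Myr.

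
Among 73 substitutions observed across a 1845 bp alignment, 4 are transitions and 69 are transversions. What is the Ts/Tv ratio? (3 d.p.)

R = 4/69 = 0.057971… ≈ 0.058 (to 3 d.p.).

0.058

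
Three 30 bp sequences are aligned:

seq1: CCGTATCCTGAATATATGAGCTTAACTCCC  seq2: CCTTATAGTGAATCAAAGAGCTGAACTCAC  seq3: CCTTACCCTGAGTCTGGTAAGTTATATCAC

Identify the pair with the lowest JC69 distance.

seq1 and seq2

seq1–seq2: 8/30 differ, p = 0.267, d = 0.330.
seq1–seq3: 12/30 differ, p = 0.400, d = 0.572.
seq2–seq3: 13/30 differ, p = 0.433, d = 0.647.
The smallest distance is between seq1 and seq2.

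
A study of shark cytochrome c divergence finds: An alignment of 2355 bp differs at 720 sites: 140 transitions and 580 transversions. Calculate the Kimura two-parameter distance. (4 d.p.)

P = 140/2355 ≈ 0.059448 and Q = 580/2355 ≈ 0.246285.
Under the Kimura two-parameter model, d = −½ ln(1 − 2P − Q) − ¼ ln(1 − 2Q).
1 − 2P − Q = 0.634819, giving −½ ln(0.634819) = 0.227208.
1 − 2Q = 0.50743, giving −¼ ln(0.50743) = 0.169599.
d = 0.227208 + 0.169599 = 0.396807.

0.3968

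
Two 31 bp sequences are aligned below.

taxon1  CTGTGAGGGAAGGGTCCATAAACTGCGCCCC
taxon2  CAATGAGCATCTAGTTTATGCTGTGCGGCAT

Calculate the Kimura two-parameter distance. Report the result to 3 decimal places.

Of 31 sites, 7 differences are transitions and 10 are transversions, so P = 7/31 ≈ 0.225806 and Q = 10/31 ≈ 0.322581.
Under the Kimura two-parameter model, d = −½ ln(1 − 2P − Q) − ¼ ln(1 − 2Q).
1 − 2P − Q = 0.225807, giving −½ ln(0.225807) = 0.744037.
1 − 2Q = 0.354838, giving −¼ ln(0.354838) = 0.259023.
d = 0.744037 + 0.259023 = 1.003060.

1.003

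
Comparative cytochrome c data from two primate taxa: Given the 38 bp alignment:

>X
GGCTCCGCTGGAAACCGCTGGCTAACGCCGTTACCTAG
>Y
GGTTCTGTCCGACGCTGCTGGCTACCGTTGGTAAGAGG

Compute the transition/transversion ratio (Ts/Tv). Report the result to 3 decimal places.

1.286

Transitions are A↔G and C↔T; transversions are all other mismatches.
Transitions: 9. Transversions: 7.
R = 9/7 = 1.285714… ≈ 1.286 (to 3 d.p.).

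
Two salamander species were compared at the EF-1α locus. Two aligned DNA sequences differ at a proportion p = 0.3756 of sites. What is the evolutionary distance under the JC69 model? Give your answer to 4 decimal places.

d = −(3/4) ln(1 − 4p/3) = −0.75 ln(1 − 0.5008) = −0.75 ln(0.4992)
  = −0.75 × (-0.694748) = 0.521061 substitutions/site.

0.5211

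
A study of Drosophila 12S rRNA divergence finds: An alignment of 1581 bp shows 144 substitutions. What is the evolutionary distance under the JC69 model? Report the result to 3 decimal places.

0.097

p = 144/1581 ≈ 0.091082.
d = −(3/4) ln(1 − 4p/3) = −0.75 ln(1 − 0.121443) = −0.75 ln(0.878557)
  = −0.75 × (-0.129474) = 0.097106 substitutions/site.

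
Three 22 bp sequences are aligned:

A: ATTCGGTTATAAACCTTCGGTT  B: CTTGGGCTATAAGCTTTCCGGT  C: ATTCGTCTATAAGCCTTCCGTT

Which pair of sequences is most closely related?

A and C

A–B: 7/22 differ, p = 0.318, d = 0.414.
A–C: 4/22 differ, p = 0.182, d = 0.208.
B–C: 5/22 differ, p = 0.227, d = 0.271.
The smallest distance is between A and C.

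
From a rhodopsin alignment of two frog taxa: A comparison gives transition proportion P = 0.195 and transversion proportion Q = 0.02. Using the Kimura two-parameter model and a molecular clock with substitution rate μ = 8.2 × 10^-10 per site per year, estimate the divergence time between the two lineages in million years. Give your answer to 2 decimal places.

167.09

Under the Kimura two-parameter model, d = −½ ln(1 − 2P − Q) − ¼ ln(1 − 2Q).
1 − 2P − Q = 0.59, giving −½ ln(0.59) = 0.263816.
1 − 2Q = 0.96, giving −¼ ln(0.96) = 0.010205.
d = 0.263816 + 0.010205 = 0.274021.
Under a molecular clock d = 2μt, so t = d/(2μ) = 0.274021 / (2 × 8.2 × 10^-10) = 167.09 million years.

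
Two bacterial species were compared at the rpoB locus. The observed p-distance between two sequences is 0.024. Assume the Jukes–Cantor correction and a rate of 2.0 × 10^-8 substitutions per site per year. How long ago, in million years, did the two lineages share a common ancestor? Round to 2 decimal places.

0.61

d = −(3/4) ln(1 − 4p/3) = −0.75 ln(1 − 0.032) = −0.75 ln(0.968)
  = −0.75 × (-0.032523) = 0.024392 substitutions/site.
Under a molecular clock d = 2μt, so t = d/(2μ) = 0.024392 / (2 × 2.0 × 10^-8) = 0.61 million years.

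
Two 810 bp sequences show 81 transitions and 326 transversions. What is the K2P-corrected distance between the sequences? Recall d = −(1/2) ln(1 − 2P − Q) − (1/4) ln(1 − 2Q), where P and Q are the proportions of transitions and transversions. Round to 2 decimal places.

0.87

P = 81/810 = 0.1 and Q = 326/810 ≈ 0.402469.
Under the Kimura two-parameter model, d = −½ ln(1 − 2P − Q) − ¼ ln(1 − 2Q).
1 − 2P − Q = 0.397531, giving −½ ln(0.397531) = 0.461241.
1 − 2Q = 0.195062, giving −¼ ln(0.195062) = 0.408609.
d = 0.461241 + 0.408609 = 0.869850.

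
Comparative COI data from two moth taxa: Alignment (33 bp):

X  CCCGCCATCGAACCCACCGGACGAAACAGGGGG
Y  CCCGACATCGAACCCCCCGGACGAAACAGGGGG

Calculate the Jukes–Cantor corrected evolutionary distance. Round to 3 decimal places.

The sequences differ at 2 of 33 sites (5, 16), so p = 2/33 ≈ 0.060606.
d = −(3/4) ln(1 − 4p/3) = −0.75 ln(1 − 0.080808) = −0.75 ln(0.919192)
  = −0.75 × (-0.084260) = 0.063195 substitutions/site.

0.063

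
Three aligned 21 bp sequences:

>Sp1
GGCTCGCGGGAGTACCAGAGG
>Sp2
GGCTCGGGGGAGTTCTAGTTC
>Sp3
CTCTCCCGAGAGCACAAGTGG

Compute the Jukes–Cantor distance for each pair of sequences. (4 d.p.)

Sp1–Sp2: 6/21 sites differ → p ≈ 0.285714, d = −0.75 ln(1 − 0.380952) = 0.359679 ≈ 0.3597.
Sp1–Sp3: 7/21 sites differ → p ≈ 0.333333, d = −0.75 ln(1 − 0.444444) = 0.440839 ≈ 0.4408.
Sp2–Sp3: 10/21 sites differ → p ≈ 0.47619, d = −0.75 ln(1 − 0.63492) = 0.755729 ≈ 0.7557.

d(Sp1,Sp2) = 0.3597, d(Sp1,Sp3) = 0.4408, d(Sp2,Sp3) = 0.7557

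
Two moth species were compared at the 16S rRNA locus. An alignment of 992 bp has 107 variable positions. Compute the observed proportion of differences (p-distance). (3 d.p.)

p = 107/992 = 0.107862… ≈ 0.108 (to 3 d.p.).

0.108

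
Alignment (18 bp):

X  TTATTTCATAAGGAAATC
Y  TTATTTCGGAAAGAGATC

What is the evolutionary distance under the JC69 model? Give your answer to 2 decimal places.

The sequences differ at 4 of 18 sites (8, 9, 12, 15), so p = 4/18 ≈ 0.222222.
d = −(3/4) ln(1 − 4p/3) = −0.75 ln(1 − 0.296296) = −0.75 ln(0.703704)
  = −0.75 × (-0.351397) = 0.263548 substitutions/site.

0.26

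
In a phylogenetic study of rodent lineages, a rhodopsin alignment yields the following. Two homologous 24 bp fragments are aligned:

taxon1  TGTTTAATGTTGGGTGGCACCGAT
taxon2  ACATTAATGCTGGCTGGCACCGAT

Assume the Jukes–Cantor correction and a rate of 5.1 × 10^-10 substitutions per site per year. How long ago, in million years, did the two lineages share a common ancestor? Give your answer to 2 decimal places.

239.28

The sequences differ at 5 of 24 sites (1, 2, 3, 10, 14), so p = 5/24 ≈ 0.208333.
d = −(3/4) ln(1 − 4p/3) = −0.75 ln(1 − 0.277777) = −0.75 ln(0.722223)
  = −0.75 × (-0.325421) = 0.244066 substitutions/site.
Under a molecular clock d = 2μt, so t = d/(2μ) = 0.244066 / (2 × 5.1 × 10^-10) = 239.28 million years.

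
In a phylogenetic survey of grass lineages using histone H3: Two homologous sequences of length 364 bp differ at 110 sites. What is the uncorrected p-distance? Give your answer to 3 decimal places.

p = 110/364 = 0.302197… ≈ 0.302 (to 3 d.p.).

0.302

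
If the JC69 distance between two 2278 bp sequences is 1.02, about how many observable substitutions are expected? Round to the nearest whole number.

1270

Invert JC69: p = (3/4)(1 − e^(−4d/3)) = 0.75 × (1 − e^(-1.36)) = 0.75 × (1 − 0.256661) = 0.557504.
Expected differing sites = pL ≈ 0.557504 × 2278 = 1269.994112 ≈ 1270.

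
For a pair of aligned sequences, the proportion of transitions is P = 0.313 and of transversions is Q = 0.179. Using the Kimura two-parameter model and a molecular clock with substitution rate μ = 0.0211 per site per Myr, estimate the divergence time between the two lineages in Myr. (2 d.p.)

Under the Kimura two-parameter model, d = −½ ln(1 − 2P − Q) − ¼ ln(1 − 2Q).
1 − 2P − Q = 0.195, giving −½ ln(0.195) = 0.817378.
1 − 2Q = 0.642, giving −¼ ln(0.642) = 0.110792.
d = 0.817378 + 0.110792 = 0.928170.
Under a molecular clock d = 2μt, so t = d/(2μ) = 0.928170 / (2 × 0.0211) = 21.99 Myr.

21.99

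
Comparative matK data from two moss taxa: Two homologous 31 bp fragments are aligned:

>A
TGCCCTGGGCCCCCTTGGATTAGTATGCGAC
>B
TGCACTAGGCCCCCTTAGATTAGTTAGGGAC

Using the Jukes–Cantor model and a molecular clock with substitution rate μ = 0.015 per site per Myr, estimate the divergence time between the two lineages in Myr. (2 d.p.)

The sequences differ at 6 of 31 sites (4, 7, 17, 25, 26, 28), so p = 6/31 ≈ 0.193548.
d = −(3/4) ln(1 − 4p/3) = −0.75 ln(1 − 0.258064) = −0.75 ln(0.741936)
  = −0.75 × (-0.298492) = 0.223869 substitutions/site.
Under a molecular clock d = 2μt, so t = d/(2μ) = 0.223869 / (2 × 0.015) = 7.46 Myr.

7.46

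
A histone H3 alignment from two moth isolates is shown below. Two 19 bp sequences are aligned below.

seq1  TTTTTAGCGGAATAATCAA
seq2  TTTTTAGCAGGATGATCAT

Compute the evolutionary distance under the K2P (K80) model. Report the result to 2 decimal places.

0.26

Of 19 sites, 3 differences are transitions and 1 are transversions, so P = 3/19 ≈ 0.157895 and Q = 1/19 ≈ 0.052632.
Under the Kimura two-parameter model, d = −½ ln(1 − 2P − Q) − ¼ ln(1 − 2Q).
1 − 2P − Q = 0.631578, giving −½ ln(0.631578) = 0.229767.
1 − 2Q = 0.894736, giving −¼ ln(0.894736) = 0.027807.
d = 0.229767 + 0.027807 = 0.257574.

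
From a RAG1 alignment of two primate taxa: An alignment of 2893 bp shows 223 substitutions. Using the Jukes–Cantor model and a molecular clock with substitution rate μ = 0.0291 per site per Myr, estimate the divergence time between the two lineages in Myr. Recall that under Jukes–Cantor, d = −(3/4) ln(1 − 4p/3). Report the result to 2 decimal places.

p = 223/2893 ≈ 0.077083.
d = −(3/4) ln(1 − 4p/3) = −0.75 ln(1 − 0.102777) = −0.75 ln(0.897223)
  = −0.75 × (-0.108451) = 0.081338 substitutions/site.
Under a molecular clock d = 2μt, so t = d/(2μ) = 0.081338 / (2 × 0.0291) = 1.40 Myr.

1.40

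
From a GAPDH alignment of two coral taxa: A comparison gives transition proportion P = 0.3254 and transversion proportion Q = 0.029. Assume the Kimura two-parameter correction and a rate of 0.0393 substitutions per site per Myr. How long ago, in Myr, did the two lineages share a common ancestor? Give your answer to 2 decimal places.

Under the Kimura two-parameter model, d = −½ ln(1 − 2P − Q) − ¼ ln(1 − 2Q).
1 − 2P − Q = 0.3202, giving −½ ln(0.3202) = 0.569405.
1 − 2Q = 0.942, giving −¼ ln(0.942) = 0.014938.
d = 0.569405 + 0.014938 = 0.584343.
Under a molecular clock d = 2μt, so t = d/(2μ) = 0.584343 / (2 × 0.0393) = 7.43 Myr.

7.43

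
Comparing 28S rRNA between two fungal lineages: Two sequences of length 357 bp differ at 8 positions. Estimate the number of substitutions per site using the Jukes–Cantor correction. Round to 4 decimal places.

p = 8/357 ≈ 0.022409.
d = −(3/4) ln(1 − 4p/3) = −0.75 ln(1 − 0.029879) = −0.75 ln(0.970121)
  = −0.75 × (-0.030334) = 0.022751 substitutions/site.

0.0228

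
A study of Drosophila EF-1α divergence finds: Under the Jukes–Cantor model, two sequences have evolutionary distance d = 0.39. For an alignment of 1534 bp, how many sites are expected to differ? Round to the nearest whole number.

Invert JC69: p = (3/4)(1 − e^(−4d/3)) = 0.75 × (1 − e^(-0.52)) = 0.75 × (1 − 0.594521) = 0.304109.
Expected differing sites = pL ≈ 0.304109 × 1534 = 466.503206 ≈ 467.

467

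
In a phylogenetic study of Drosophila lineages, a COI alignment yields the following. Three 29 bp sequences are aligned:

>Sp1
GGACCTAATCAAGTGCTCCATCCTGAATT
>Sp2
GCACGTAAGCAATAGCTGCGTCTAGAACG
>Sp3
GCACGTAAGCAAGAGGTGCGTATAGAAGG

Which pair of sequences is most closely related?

Sp1–Sp2: 11/29 differ, p = 0.379, d = 0.529.
Sp1–Sp3: 12/29 differ, p = 0.414, d = 0.602.
Sp2–Sp3: 4/29 differ, p = 0.138, d = 0.152.
The smallest distance is between Sp2 and Sp3.

Sp2 and Sp3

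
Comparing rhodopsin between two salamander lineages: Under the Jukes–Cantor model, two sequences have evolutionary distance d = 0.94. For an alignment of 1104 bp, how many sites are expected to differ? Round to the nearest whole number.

592

Invert JC69: p = (3/4)(1 − e^(−4d/3)) = 0.75 × (1 − e^(-1.253333)) = 0.75 × (1 − 0.285551) = 0.535837.
Expected differing sites = pL ≈ 0.535837 × 1104 = 591.564048 ≈ 592.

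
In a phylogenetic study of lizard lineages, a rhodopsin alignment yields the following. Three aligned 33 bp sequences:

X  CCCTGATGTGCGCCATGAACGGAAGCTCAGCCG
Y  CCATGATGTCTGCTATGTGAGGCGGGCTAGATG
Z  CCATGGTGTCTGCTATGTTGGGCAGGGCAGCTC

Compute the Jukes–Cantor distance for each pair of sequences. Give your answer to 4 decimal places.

d(X,Y) = 0.6254, d(X,Z) = 0.5587, d(Y,Z) = 0.2928

X–Y: 14/33 sites differ → p ≈ 0.424242, d = −0.75 ln(1 − 0.565656) = 0.625439 ≈ 0.6254.
X–Z: 13/33 sites differ → p ≈ 0.393939, d = −0.75 ln(1 − 0.525252) = 0.558728 ≈ 0.5587.
Y–Z: 8/33 sites differ → p ≈ 0.242424, d = −0.75 ln(1 − 0.323232) = 0.292820 ≈ 0.2928.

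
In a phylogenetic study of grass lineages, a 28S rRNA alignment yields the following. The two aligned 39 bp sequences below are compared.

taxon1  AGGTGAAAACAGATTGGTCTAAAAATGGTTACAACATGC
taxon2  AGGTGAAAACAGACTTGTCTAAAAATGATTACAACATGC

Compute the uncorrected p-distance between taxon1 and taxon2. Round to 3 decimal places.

The sequences differ at 3 of 39 positions (sites 14, 16, 28).
p = 3/39 = 0.076923… ≈ 0.077 (to 3 d.p.).

0.077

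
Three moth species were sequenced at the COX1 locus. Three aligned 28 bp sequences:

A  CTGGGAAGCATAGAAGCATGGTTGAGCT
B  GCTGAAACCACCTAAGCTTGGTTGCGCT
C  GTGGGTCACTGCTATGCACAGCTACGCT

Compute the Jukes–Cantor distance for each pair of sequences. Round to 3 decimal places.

A–B: 10/28 sites differ → p ≈ 0.357143, d = −0.75 ln(1 − 0.476191) = 0.484971 ≈ 0.485.
A–C: 14/28 sites differ → p = 0.5, d = −0.75 ln(1 − 0.666667) = 0.823960 ≈ 0.824.
B–C: 14/28 sites differ → p = 0.5, d = −0.75 ln(1 − 0.666667) = 0.823960 ≈ 0.824.

d(A,B) = 0.485, d(A,C) = 0.824, d(B,C) = 0.824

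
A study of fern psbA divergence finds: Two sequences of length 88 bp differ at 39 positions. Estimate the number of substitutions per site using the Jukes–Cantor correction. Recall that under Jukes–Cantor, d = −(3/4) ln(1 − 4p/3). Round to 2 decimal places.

p = 39/88 ≈ 0.443182.
d = −(3/4) ln(1 − 4p/3) = −0.75 ln(1 − 0.590909) = −0.75 ln(0.409091)
  = −0.75 × (-0.893818) = 0.670364 substitutions/site.

0.67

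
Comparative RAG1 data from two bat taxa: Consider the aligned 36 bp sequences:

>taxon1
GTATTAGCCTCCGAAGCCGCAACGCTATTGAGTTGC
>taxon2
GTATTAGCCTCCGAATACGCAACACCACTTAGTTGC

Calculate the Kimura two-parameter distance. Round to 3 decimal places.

0.189

Of 36 sites, 3 differences are transitions and 3 are transversions, so P = 3/36 ≈ 0.083333 and Q = 3/36 ≈ 0.083333.
Under the Kimura two-parameter model, d = −½ ln(1 − 2P − Q) − ¼ ln(1 − 2Q).
1 − 2P − Q = 0.750001, giving −½ ln(0.750001) = 0.143840.
1 − 2Q = 0.833334, giving −¼ ln(0.833334) = 0.045580.
d = 0.143840 + 0.045580 = 0.189420.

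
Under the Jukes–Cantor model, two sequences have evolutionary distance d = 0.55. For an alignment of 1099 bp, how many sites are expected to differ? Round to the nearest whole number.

428

Invert JC69: p = (3/4)(1 − e^(−4d/3)) = 0.75 × (1 − e^(-0.733333)) = 0.75 × (1 − 0.480305) = 0.389771.
Expected differing sites = pL ≈ 0.389771 × 1099 = 428.358329 ≈ 428.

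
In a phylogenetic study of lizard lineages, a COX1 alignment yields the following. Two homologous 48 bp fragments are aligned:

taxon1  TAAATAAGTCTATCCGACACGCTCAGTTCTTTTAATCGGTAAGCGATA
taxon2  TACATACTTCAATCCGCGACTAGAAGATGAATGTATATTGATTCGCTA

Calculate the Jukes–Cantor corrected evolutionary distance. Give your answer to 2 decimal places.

The sequences differ at 23 of 48 sites, so p = 23/48 ≈ 0.479167.
d = −(3/4) ln(1 − 4p/3) = −0.75 ln(1 − 0.638889) = −0.75 ln(0.361111)
  = −0.75 × (-1.018570) = 0.763928 substitutions/site.

0.76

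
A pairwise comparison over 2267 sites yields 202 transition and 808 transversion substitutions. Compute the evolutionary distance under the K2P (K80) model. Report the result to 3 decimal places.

0.694

P = 202/2267 ≈ 0.089105 and Q = 808/2267 ≈ 0.356418.
Under the Kimura two-parameter model, d = −½ ln(1 − 2P − Q) − ¼ ln(1 − 2Q).
1 − 2P − Q = 0.465372, giving −½ ln(0.465372) = 0.382459.
1 − 2Q = 0.287164, giving −¼ ln(0.287164) = 0.311925.
d = 0.382459 + 0.311925 = 0.694384.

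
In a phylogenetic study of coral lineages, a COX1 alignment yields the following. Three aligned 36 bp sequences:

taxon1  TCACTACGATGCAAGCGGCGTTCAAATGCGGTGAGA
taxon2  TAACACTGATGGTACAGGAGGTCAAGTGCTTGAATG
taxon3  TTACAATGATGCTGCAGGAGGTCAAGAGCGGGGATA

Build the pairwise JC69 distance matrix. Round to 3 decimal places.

taxon1–taxon2: 17/36 sites differ → p ≈ 0.472222, d = −0.75 ln(1 − 0.629629) = 0.744938 ≈ 0.745.
taxon1–taxon3: 13/36 sites differ → p ≈ 0.361111, d = −0.75 ln(1 − 0.481481) = 0.492584 ≈ 0.493.
taxon2–taxon3: 9/36 sites differ → p = 0.25, d = −0.75 ln(1 − 0.333333) = 0.304098 ≈ 0.304.

d(taxon1,taxon2) = 0.745, d(taxon1,taxon3) = 0.493, d(taxon2,taxon3) = 0.304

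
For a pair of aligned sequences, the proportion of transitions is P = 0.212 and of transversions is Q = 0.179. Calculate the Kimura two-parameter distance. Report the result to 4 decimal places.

Under the Kimura two-parameter model, d = −½ ln(1 − 2P − Q) − ¼ ln(1 − 2Q).
1 − 2P − Q = 0.397, giving −½ ln(0.397) = 0.461909.
1 − 2Q = 0.642, giving −¼ ln(0.642) = 0.110792.
d = 0.461909 + 0.110792 = 0.572701.

0.5727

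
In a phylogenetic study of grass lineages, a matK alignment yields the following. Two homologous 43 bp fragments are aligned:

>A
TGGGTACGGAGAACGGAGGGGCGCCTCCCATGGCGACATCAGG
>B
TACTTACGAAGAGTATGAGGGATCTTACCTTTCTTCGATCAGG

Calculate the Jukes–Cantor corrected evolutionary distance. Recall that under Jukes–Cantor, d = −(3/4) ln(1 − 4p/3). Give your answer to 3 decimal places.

The sequences differ at 21 of 43 sites, so p = 21/43 ≈ 0.488372.
d = −(3/4) ln(1 − 4p/3) = −0.75 ln(1 − 0.651163) = −0.75 ln(0.348837)
  = −0.75 × (-1.053151) = 0.789863 substitutions/site.

0.790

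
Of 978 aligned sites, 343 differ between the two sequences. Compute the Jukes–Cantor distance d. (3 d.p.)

p = 343/978 ≈ 0.350716.
d = −(3/4) ln(1 − 4p/3) = −0.75 ln(1 − 0.467621) = −0.75 ln(0.532379)
  = −0.75 × (-0.630400) = 0.472800 substitutions/site.

0.473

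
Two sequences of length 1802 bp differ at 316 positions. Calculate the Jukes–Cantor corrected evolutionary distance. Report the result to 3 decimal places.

0.200

p = 316/1802 ≈ 0.175361.
d = −(3/4) ln(1 − 4p/3) = −0.75 ln(1 − 0.233815) = −0.75 ln(0.766185)
  = −0.75 × (-0.266332) = 0.199749 substitutions/site.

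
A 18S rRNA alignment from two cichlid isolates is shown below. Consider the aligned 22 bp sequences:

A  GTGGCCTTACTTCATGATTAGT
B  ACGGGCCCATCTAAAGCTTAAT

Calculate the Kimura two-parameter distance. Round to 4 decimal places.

Of 22 sites, 7 differences are transitions and 4 are transversions, so P = 7/22 ≈ 0.318182 and Q = 4/22 ≈ 0.181818.
Under the Kimura two-parameter model, d = −½ ln(1 − 2P − Q) − ¼ ln(1 − 2Q).
1 − 2P − Q = 0.181818, giving −½ ln(0.181818) = 0.852375.
1 − 2Q = 0.636364, giving −¼ ln(0.636364) = 0.112996.
d = 0.852375 + 0.112996 = 0.965371.

0.9654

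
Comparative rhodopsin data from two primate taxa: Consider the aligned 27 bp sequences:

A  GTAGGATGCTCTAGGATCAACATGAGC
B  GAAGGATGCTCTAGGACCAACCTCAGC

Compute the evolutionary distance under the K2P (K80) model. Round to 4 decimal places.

Of 27 sites, 1 differences are transitions and 3 are transversions, so P = 1/27 ≈ 0.037037 and Q = 3/27 ≈ 0.111111.
Under the Kimura two-parameter model, d = −½ ln(1 − 2P − Q) − ¼ ln(1 − 2Q).
1 − 2P − Q = 0.814815, giving −½ ln(0.814815) = 0.102397.
1 − 2Q = 0.777778, giving −¼ ln(0.777778) = 0.062829.
d = 0.102397 + 0.062829 = 0.165226.

0.1652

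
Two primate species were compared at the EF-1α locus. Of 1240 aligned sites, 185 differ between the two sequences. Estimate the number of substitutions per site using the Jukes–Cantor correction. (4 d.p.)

0.1664

p = 185/1240 ≈ 0.149194.
d = −(3/4) ln(1 − 4p/3) = −0.75 ln(1 − 0.198925) = −0.75 ln(0.801075)
  = −0.75 × (-0.221801) = 0.166351 substitutions/site.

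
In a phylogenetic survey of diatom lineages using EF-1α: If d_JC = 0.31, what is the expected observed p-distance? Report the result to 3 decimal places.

0.254

p = (3/4)(1 − e^(−4d/3)) = 0.75 × (1 − e^(-0.413333)) = 0.75 × (1 − 0.661442) = 0.253919.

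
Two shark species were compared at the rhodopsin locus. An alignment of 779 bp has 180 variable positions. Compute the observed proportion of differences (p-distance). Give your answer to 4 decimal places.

0.2311

p = 180/779 = 0.231065… ≈ 0.2311 (to 4 d.p.).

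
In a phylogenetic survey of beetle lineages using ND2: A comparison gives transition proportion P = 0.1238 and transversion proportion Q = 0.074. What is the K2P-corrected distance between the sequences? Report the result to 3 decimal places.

Under the Kimura two-parameter model, d = −½ ln(1 − 2P − Q) − ¼ ln(1 − 2Q).
1 − 2P − Q = 0.6784, giving −½ ln(0.6784) = 0.194009.
1 − 2Q = 0.852, giving −¼ ln(0.852) = 0.040042.
d = 0.194009 + 0.040042 = 0.234051.

0.234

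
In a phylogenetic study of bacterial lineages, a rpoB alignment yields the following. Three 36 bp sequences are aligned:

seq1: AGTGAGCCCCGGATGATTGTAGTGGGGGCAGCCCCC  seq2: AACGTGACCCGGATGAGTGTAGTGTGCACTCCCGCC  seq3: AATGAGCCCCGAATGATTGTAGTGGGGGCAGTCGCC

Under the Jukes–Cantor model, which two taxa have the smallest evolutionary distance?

seq1–seq2: 11/36 differ, p = 0.306, d = 0.392.
seq1–seq3: 4/36 differ, p = 0.111, d = 0.120.
seq2–seq3: 11/36 differ, p = 0.306, d = 0.392.
The smallest distance is between seq1 and seq3.

seq1 and seq3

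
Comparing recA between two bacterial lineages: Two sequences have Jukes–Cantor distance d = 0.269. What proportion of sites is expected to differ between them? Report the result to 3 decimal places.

0.226

p = (3/4)(1 − e^(−4d/3)) = 0.75 × (1 − e^(-0.358667)) = 0.75 × (1 − 0.698607) = 0.226045.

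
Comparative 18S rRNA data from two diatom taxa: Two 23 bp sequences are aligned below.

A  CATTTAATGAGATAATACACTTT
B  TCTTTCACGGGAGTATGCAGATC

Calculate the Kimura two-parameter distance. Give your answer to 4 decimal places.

0.7792

Of 23 sites, 5 differences are transitions and 6 are transversions, so P = 5/23 ≈ 0.217391 and Q = 6/23 ≈ 0.26087.
Under the Kimura two-parameter model, d = −½ ln(1 − 2P − Q) − ¼ ln(1 − 2Q).
1 − 2P − Q = 0.304348, giving −½ ln(0.304348) = 0.594792.
1 − 2Q = 0.47826, giving −¼ ln(0.47826) = 0.184400.
d = 0.594792 + 0.184400 = 0.779192.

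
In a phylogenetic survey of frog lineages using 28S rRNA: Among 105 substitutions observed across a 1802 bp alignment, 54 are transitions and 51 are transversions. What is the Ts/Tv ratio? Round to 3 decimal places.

R = 54/51 = 1.058823… ≈ 1.059 (to 3 d.p.).

1.059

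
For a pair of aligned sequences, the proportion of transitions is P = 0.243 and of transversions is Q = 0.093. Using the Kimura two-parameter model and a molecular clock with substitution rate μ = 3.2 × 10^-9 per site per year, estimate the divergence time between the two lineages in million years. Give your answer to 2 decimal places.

Under the Kimura two-parameter model, d = −½ ln(1 − 2P − Q) − ¼ ln(1 − 2Q).
1 − 2P − Q = 0.421, giving −½ ln(0.421) = 0.432561.
1 − 2Q = 0.814, giving −¼ ln(0.814) = 0.051449.
d = 0.432561 + 0.051449 = 0.484010.
Under a molecular clock d = 2μt, so t = d/(2μ) = 0.484010 / (2 × 3.2 × 10^-9) = 75.63 million years.

75.63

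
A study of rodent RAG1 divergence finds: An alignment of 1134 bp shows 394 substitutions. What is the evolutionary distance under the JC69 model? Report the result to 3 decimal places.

p = 394/1134 ≈ 0.347443.
d = −(3/4) ln(1 − 4p/3) = −0.75 ln(1 − 0.463257) = −0.75 ln(0.536743)
  = −0.75 × (-0.622236) = 0.466677 substitutions/site.

0.467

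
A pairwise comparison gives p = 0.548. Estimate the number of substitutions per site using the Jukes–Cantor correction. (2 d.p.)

d = −(3/4) ln(1 − 4p/3) = −0.75 ln(1 − 0.730667) = −0.75 ln(0.269333)
  = −0.75 × (-1.311807) = 0.983855 substitutions/site.

0.98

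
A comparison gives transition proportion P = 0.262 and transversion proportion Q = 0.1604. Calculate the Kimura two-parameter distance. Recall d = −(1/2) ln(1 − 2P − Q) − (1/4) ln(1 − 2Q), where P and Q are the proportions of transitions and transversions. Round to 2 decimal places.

0.67

Under the Kimura two-parameter model, d = −½ ln(1 − 2P − Q) − ¼ ln(1 − 2Q).
1 − 2P − Q = 0.3156, giving −½ ln(0.3156) = 0.576640.
1 − 2Q = 0.6792, giving −¼ ln(0.6792) = 0.096710.
d = 0.576640 + 0.096710 = 0.673350.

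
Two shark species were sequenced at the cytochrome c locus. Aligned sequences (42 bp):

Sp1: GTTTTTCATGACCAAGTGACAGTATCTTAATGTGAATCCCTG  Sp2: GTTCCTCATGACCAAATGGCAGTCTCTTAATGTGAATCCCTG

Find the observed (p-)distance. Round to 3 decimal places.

0.119

The sequences differ at 5 of 42 positions (sites 4, 5, 16, 19, 24).
p = 5/42 = 0.119047… ≈ 0.119 (to 3 d.p.).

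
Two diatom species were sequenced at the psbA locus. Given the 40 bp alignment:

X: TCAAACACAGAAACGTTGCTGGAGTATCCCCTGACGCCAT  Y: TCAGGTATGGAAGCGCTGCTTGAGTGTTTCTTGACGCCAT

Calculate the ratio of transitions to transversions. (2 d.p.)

Transitions are A↔G and C↔T; transversions are all other mismatches.
Transitions: 11. Transversions: 1.
R = 11/1 = 11.00.

11.00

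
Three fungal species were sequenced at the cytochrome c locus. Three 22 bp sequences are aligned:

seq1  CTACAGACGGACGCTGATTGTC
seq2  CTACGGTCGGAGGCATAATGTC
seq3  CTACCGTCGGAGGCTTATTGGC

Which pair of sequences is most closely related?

seq2 and seq3

seq1–seq2: 6/22 differ, p = 0.273, d = 0.339.
seq1–seq3: 5/22 differ, p = 0.227, d = 0.271.
seq2–seq3: 4/22 differ, p = 0.182, d = 0.208.
The smallest distance is between seq2 and seq3.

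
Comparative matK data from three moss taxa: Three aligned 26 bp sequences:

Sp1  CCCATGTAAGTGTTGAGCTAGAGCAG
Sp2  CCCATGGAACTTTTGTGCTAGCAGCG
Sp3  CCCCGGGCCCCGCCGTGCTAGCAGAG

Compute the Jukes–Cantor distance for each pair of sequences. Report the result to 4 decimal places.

Sp1–Sp2: 8/26 sites differ → p ≈ 0.307692, d = −0.75 ln(1 − 0.410256) = 0.396050 ≈ 0.3961.
Sp1–Sp3: 13/26 sites differ → p = 0.5, d = −0.75 ln(1 − 0.666667) = 0.823960 ≈ 0.8240.
Sp2–Sp3: 9/26 sites differ → p ≈ 0.346154, d = −0.75 ln(1 − 0.461539) = 0.464280 ≈ 0.4643.

d(Sp1,Sp2) = 0.3961, d(Sp1,Sp3) = 0.8240, d(Sp2,Sp3) = 0.4643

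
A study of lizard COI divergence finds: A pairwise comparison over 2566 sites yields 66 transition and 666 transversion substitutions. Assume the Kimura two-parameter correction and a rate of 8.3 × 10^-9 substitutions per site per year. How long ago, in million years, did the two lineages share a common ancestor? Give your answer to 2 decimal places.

P = 66/2566 ≈ 0.025721 and Q = 666/2566 ≈ 0.259548.
Under the Kimura two-parameter model, d = −½ ln(1 − 2P − Q) − ¼ ln(1 − 2Q).
1 − 2P − Q = 0.68901, giving −½ ln(0.68901) = 0.186250.
1 − 2Q = 0.480904, giving −¼ ln(0.480904) = 0.183022.
d = 0.186250 + 0.183022 = 0.369272.
Under a molecular clock d = 2μt, so t = d/(2μ) = 0.369272 / (2 × 8.3 × 10^-9) = 22.25 million years.

22.25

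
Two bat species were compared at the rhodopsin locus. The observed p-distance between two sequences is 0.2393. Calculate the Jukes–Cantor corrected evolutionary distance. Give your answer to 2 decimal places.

d = −(3/4) ln(1 − 4p/3) = −0.75 ln(1 − 0.319067) = −0.75 ln(0.680933)
  = −0.75 × (-0.384291) = 0.288218 substitutions/site.

0.29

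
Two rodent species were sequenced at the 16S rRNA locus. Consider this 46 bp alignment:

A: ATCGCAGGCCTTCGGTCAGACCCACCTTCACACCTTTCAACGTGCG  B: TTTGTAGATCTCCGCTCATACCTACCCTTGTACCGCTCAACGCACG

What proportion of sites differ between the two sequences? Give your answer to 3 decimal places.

0.370

The sequences differ at 17 of 46 positions.
p = 17/46 = 0.369565… ≈ 0.370 (to 3 d.p.).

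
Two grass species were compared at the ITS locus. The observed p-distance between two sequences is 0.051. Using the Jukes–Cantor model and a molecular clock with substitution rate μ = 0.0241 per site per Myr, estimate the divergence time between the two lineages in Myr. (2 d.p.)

d = −(3/4) ln(1 − 4p/3) = −0.75 ln(1 − 0.068) = −0.75 ln(0.932)
  = −0.75 × (-0.070422) = 0.052817 substitutions/site.
Under a molecular clock d = 2μt, so t = d/(2μ) = 0.052817 / (2 × 0.0241) = 1.10 Myr.

1.10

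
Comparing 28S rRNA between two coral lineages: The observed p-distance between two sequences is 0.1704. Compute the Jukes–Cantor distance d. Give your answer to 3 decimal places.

d = −(3/4) ln(1 − 4p/3) = −0.75 ln(1 − 0.2272) = −0.75 ln(0.7728)
  = −0.75 × (-0.257735) = 0.193301 substitutions/site.

0.193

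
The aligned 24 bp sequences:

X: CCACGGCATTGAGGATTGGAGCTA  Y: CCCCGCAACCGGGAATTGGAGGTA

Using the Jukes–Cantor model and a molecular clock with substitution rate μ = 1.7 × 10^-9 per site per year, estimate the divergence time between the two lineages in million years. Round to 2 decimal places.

129.66

The sequences differ at 8 of 24 sites (3, 6, 7, 9, 10, 12, 14, 22), so p = 8/24 ≈ 0.333333.
d = −(3/4) ln(1 − 4p/3) = −0.75 ln(1 − 0.444444) = −0.75 ln(0.555556)
  = −0.75 × (-0.587786) = 0.440840 substitutions/site.
Under a molecular clock d = 2μt, so t = d/(2μ) = 0.440840 / (2 × 1.7 × 10^-9) = 129.66 million years.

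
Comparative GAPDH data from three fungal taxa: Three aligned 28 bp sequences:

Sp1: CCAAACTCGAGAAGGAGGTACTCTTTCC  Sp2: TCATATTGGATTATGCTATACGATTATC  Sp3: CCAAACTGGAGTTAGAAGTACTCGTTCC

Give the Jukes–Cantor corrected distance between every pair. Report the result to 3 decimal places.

Sp1–Sp2: 14/28 sites differ → p = 0.5, d = −0.75 ln(1 − 0.666667) = 0.823960 ≈ 0.824.
Sp1–Sp3: 6/28 sites differ → p ≈ 0.214286, d = −0.75 ln(1 − 0.285715) = 0.252355 ≈ 0.252.
Sp2–Sp3: 14/28 sites differ → p = 0.5, d = −0.75 ln(1 − 0.666667) = 0.823960 ≈ 0.824.

d(Sp1,Sp2) = 0.824, d(Sp1,Sp3) = 0.252, d(Sp2,Sp3) = 0.824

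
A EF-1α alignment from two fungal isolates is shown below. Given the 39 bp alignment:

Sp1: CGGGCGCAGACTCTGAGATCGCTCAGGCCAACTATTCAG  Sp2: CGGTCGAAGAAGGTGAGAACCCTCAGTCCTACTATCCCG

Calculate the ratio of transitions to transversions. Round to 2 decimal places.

0.10

Transitions are A↔G and C↔T; transversions are all other mismatches.
Transitions: 1. Transversions: 10.
R = 1/10 = 0.10.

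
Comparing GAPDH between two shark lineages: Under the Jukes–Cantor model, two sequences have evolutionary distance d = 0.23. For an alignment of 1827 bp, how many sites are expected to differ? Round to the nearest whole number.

362

Invert JC69: p = (3/4)(1 − e^(−4d/3)) = 0.75 × (1 − e^(-0.306667)) = 0.75 × (1 − 0.735896) = 0.198078.
Expected differing sites = pL ≈ 0.198078 × 1827 = 361.888506 ≈ 362.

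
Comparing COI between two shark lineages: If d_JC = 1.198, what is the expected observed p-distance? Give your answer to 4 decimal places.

p = (3/4)(1 − e^(−4d/3)) = 0.75 × (1 − e^(-1.597333)) = 0.75 × (1 − 0.202436) = 0.598173.

0.5982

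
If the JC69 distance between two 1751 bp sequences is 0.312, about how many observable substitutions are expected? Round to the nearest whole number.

447

Invert JC69: p = (3/4)(1 − e^(−4d/3)) = 0.75 × (1 − e^(-0.416)) = 0.75 × (1 − 0.659680) = 0.255240.
Expected differing sites = pL ≈ 0.255240 × 1751 = 446.92524 ≈ 447.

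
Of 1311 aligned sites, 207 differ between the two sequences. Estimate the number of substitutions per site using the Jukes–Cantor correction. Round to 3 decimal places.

p = 207/1311 ≈ 0.157895.
d = −(3/4) ln(1 − 4p/3) = −0.75 ln(1 − 0.210527) = −0.75 ln(0.789473)
  = −0.75 × (-0.236390) = 0.177293 substitutions/site.

0.177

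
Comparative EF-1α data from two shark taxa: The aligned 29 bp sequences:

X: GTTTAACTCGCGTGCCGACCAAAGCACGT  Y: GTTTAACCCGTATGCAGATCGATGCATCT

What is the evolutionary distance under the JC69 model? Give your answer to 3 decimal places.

The sequences differ at 9 of 29 sites (8, 11, 12, 16, 19, 21, 23, 27, 28), so p = 9/29 ≈ 0.310345.
d = −(3/4) ln(1 − 4p/3) = −0.75 ln(1 − 0.413793) = −0.75 ln(0.586207)
  = −0.75 × (-0.534082) = 0.400562 substitutions/site.

0.401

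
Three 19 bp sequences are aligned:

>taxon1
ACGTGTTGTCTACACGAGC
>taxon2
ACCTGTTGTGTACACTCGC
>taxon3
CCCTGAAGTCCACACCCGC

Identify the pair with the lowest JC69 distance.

taxon1–taxon2: 4/19 differ, p = 0.211, d = 0.247.
taxon1–taxon3: 7/19 differ, p = 0.368, d = 0.507.
taxon2–taxon3: 6/19 differ, p = 0.316, d = 0.410.
The smallest distance is between taxon1 and taxon2.

taxon1 and taxon2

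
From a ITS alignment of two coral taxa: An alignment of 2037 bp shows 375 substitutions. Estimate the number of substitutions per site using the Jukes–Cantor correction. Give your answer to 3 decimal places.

0.211

p = 375/2037 ≈ 0.184094.
d = −(3/4) ln(1 − 4p/3) = −0.75 ln(1 − 0.245459) = −0.75 ln(0.754541)
  = −0.75 × (-0.281646) = 0.211235 substitutions/site.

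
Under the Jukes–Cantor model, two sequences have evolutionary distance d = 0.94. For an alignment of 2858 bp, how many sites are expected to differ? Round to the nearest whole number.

Invert JC69: p = (3/4)(1 − e^(−4d/3)) = 0.75 × (1 − e^(-1.253333)) = 0.75 × (1 − 0.285551) = 0.535837.
Expected differing sites = pL ≈ 0.535837 × 2858 = 1531.422146 ≈ 1531.

1531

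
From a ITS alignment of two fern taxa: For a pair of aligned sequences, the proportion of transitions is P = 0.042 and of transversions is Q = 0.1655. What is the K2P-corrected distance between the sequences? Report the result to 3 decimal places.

Under the Kimura two-parameter model, d = −½ ln(1 − 2P − Q) − ¼ ln(1 − 2Q).
1 − 2P − Q = 0.7505, giving −½ ln(0.7505) = 0.143508.
1 − 2Q = 0.669, giving −¼ ln(0.669) = 0.100493.
d = 0.143508 + 0.100493 = 0.244001.

0.244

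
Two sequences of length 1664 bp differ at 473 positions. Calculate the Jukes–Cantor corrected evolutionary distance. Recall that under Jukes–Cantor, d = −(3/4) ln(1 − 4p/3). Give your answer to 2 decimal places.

0.36

p = 473/1664 ≈ 0.284255.
d = −(3/4) ln(1 − 4p/3) = −0.75 ln(1 − 0.379007) = −0.75 ln(0.620993)
  = −0.75 × (-0.476435) = 0.357326 substitutions/site.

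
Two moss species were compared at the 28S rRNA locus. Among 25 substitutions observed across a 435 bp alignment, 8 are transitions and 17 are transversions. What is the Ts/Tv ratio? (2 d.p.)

R = 8/17 = 0.470588… ≈ 0.47 (to 2 d.p.).

0.47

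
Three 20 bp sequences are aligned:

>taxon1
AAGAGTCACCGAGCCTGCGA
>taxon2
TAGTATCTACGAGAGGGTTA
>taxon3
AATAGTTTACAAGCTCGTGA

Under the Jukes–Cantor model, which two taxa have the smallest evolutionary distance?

taxon1–taxon2: 10/20 differ, p = 0.500, d = 0.824.
taxon1–taxon3: 8/20 differ, p = 0.400, d = 0.572.
taxon2–taxon3: 10/20 differ, p = 0.500, d = 0.824.
The smallest distance is between taxon1 and taxon3.

taxon1 and taxon3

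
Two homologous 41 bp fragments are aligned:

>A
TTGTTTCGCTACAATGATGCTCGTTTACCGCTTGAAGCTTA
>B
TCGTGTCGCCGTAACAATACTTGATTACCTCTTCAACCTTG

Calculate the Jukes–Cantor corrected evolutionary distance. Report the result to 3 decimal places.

The sequences differ at 14 of 41 sites, so p = 14/41 ≈ 0.341463.
d = −(3/4) ln(1 − 4p/3) = −0.75 ln(1 − 0.455284) = −0.75 ln(0.544716)
  = −0.75 × (-0.607491) = 0.455618 substitutions/site.

0.456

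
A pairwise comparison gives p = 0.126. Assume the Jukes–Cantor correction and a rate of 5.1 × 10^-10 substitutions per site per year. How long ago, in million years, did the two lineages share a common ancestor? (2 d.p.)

135.24

d = −(3/4) ln(1 − 4p/3) = −0.75 ln(1 − 0.168) = −0.75 ln(0.832)
  = −0.75 × (-0.183923) = 0.137942 substitutions/site.
Under a molecular clock d = 2μt, so t = d/(2μ) = 0.137942 / (2 × 5.1 × 10^-10) = 135.24 million years.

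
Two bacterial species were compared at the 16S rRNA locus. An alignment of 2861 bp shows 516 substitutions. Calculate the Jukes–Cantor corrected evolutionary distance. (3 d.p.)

0.206

p = 516/2861 ≈ 0.180357.
d = −(3/4) ln(1 − 4p/3) = −0.75 ln(1 − 0.240476) = −0.75 ln(0.759524)
  = −0.75 × (-0.275063) = 0.206297 substitutions/site.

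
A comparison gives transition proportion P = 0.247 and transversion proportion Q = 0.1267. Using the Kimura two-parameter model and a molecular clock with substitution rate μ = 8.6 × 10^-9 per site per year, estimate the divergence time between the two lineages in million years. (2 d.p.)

Under the Kimura two-parameter model, d = −½ ln(1 − 2P − Q) − ¼ ln(1 − 2Q).
1 − 2P − Q = 0.3793, giving −½ ln(0.3793) = 0.484714.
1 − 2Q = 0.7466, giving −¼ ln(0.7466) = 0.073056.
d = 0.484714 + 0.073056 = 0.557770.
Under a molecular clock d = 2μt, so t = d/(2μ) = 0.557770 / (2 × 8.6 × 10^-9) = 32.43 million years.

32.43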